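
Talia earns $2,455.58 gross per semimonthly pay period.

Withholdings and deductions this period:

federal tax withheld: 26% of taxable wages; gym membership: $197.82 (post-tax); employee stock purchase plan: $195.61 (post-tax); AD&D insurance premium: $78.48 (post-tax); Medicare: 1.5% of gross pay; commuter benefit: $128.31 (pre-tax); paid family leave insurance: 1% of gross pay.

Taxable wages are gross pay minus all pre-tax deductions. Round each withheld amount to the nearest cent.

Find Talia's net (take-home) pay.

Commuter benefit: $128.31
Taxable wages = $2,455.58 − $128.31 = $2,327.27
Federal tax withheld: $2,327.27 × 0.26 = $605.09
Paid family leave insurance: $2,455.58 × 0.01 = $24.56
Medicare: $2,455.58 × 0.015 = $36.83
Gym membership: $197.82
Employee stock purchase plan: $195.61
AD&D insurance premium: $78.48
Total deductions = $128.31 + $605.09 + $24.56 + $36.83 + $197.82 + $195.61 + $78.48 = $1,266.70
Net pay = $2,455.58 − $1,266.70 = $1,188.88

$1,188.88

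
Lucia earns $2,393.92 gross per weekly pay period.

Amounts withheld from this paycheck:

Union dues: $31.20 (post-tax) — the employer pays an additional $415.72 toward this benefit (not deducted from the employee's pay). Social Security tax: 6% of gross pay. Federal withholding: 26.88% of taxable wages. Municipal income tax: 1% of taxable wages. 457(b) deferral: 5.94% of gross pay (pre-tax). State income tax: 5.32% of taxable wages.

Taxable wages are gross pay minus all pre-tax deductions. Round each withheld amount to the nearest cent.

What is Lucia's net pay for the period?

$1,329.31

457(b) deferral: $2,393.92 × 0.0594 = $142.20
Taxable wages = $2,393.92 − $142.20 = $2,251.72
Municipal income tax: $2,251.72 × 0.01 = $22.52
Federal withholding: $2,251.72 × 0.2688 = $605.26
State income tax: $2,251.72 × 0.0532 = $119.79
Social Security tax: $2,393.92 × 0.06 = $143.64
Union dues: $31.20
(Employer's $415.72 toward union dues is not withheld from the employee.)
Total deductions = $142.20 + $22.52 + $605.26 + $119.79 + $143.64 + $31.20 = $1,064.61
Net pay = $2,393.92 − $1,064.61 = $1,329.31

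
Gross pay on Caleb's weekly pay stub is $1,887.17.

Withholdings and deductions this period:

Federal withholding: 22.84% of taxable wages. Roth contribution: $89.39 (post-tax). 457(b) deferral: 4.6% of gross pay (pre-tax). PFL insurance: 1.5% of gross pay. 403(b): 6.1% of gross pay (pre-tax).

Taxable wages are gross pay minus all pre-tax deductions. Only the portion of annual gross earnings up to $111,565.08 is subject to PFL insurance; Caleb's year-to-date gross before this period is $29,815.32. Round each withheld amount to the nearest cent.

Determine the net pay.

403(b): $1,887.17 × 0.061 = $115.12
457(b) deferral: $1,887.17 × 0.046 = $86.81
Pre-tax total = $115.12 + $86.81 = $201.93
Taxable wages = $1,887.17 − $201.93 = $1,685.24
Federal withholding: $1,685.24 × 0.2284 = $384.91
PFL insurance: cap not yet reached, full $1,887.17 is subject → $1,887.17 × 0.015 = $28.31
Roth contribution: $89.39
Total deductions = $115.12 + $86.81 + $384.91 + $28.31 + $89.39 = $704.54
Net pay = $1,887.17 − $704.54 = $1,182.63

$1,182.63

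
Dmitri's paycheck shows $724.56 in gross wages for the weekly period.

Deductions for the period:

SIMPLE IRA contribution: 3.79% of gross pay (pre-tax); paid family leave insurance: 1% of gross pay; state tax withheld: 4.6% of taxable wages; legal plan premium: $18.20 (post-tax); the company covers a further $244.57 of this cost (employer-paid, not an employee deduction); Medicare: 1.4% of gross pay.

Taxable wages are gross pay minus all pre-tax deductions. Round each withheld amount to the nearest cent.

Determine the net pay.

$629.44

SIMPLE IRA contribution: $724.56 × 0.0379 = $27.46
Taxable wages = $724.56 − $27.46 = $697.10
State tax withheld: $697.10 × 0.046 = $32.07
Medicare: $724.56 × 0.014 = $10.14
Paid family leave insurance: $724.56 × 0.01 = $7.25
Legal plan premium: $18.20
(Employer's $244.57 toward legal plan premium is not withheld from the employee.)
Total deductions = $27.46 + $32.07 + $10.14 + $7.25 + $18.20 = $95.12
Net pay = $724.56 − $95.12 = $629.44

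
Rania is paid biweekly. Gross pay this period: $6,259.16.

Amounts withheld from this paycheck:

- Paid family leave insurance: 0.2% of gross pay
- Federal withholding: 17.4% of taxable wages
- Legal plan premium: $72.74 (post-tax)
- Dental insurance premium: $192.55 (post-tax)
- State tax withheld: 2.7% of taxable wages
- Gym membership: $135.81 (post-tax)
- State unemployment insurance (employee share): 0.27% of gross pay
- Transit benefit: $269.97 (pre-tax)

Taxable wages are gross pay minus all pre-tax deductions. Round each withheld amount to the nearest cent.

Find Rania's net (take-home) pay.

$4,354.84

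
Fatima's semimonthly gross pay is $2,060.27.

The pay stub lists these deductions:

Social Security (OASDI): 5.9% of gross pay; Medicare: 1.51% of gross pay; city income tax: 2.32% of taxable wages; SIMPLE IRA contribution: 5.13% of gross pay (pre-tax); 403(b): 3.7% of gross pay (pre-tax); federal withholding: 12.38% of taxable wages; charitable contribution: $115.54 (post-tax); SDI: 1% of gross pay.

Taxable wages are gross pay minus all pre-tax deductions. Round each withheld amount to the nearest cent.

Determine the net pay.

403(b): $2,060.27 × 0.037 = $76.23
SIMPLE IRA contribution: $2,060.27 × 0.0513 = $105.69
Pre-tax total = $76.23 + $105.69 = $181.92
Taxable wages = $2,060.27 − $181.92 = $1,878.35
Federal withholding: $1,878.35 × 0.1238 = $232.54
City income tax: $1,878.35 × 0.0232 = $43.58
SDI: $2,060.27 × 0.01 = $20.60
Medicare: $2,060.27 × 0.0151 = $31.11
Social Security (OASDI): $2,060.27 × 0.059 = $121.56
Charitable contribution: $115.54
Total deductions = $76.23 + $105.69 + $232.54 + $43.58 + $20.60 + $31.11 + $121.56 + $115.54 = $746.85
Net pay = $2,060.27 − $746.85 = $1,313.42

$1,313.42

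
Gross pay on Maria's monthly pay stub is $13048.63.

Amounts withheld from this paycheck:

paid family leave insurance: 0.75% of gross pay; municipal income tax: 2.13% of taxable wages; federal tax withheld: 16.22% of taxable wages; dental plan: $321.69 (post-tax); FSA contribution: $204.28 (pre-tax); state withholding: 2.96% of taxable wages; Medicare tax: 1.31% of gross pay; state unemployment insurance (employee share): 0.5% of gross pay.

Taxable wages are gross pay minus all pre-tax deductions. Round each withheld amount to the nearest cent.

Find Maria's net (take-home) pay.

FSA contribution: $204.28
Taxable wages = $13048.63 − $204.28 = $12844.35
Municipal income tax: $12844.35 × 0.0213 = $273.58
State withholding: $12844.35 × 0.0296 = $380.19
Federal tax withheld: $12844.35 × 0.1622 = $2083.35
State unemployment insurance (employee share): $13048.63 × 0.005 = $65.24
Paid family leave insurance: $13048.63 × 0.0075 = $97.86
Medicare tax: $13048.63 × 0.0131 = $170.94
Dental plan: $321.69
Total deductions = $204.28 + $273.58 + $380.19 + $2083.35 + $65.24 + $97.86 + $170.94 + $321.69 = $3597.13
Net pay = $13048.63 − $3597.13 = $9451.50

$9451.50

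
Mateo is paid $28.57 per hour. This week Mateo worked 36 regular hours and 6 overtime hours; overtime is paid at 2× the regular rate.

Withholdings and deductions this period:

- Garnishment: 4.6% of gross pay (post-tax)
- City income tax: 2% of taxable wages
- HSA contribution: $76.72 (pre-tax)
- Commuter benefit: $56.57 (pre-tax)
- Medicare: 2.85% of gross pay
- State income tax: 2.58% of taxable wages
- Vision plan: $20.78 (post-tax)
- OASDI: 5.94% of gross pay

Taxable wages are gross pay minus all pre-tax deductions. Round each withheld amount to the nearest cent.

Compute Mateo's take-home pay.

Regular pay: 36 × $28.57 = $1,028.52
Overtime pay: 6 × $28.57 × 2 = $342.84
Gross pay = $1,028.52 + $342.84 = $1,371.36
HSA contribution: $76.72
Commuter benefit: $56.57
Pre-tax total = $76.72 + $56.57 = $133.29
Taxable wages = $1,371.36 − $133.29 = $1,238.07
City income tax: $1,238.07 × 0.02 = $24.76
State income tax: $1,238.07 × 0.0258 = $31.94
Medicare: $1,371.36 × 0.0285 = $39.08
OASDI: $1,371.36 × 0.0594 = $81.46
Vision plan: $20.78
Garnishment: $1,371.36 × 0.046 = $63.08
Total deductions = $76.72 + $56.57 + $24.76 + $31.94 + $39.08 + $81.46 + $20.78 + $63.08 = $394.39
Net pay = $1,371.36 − $394.39 = $976.97

$976.97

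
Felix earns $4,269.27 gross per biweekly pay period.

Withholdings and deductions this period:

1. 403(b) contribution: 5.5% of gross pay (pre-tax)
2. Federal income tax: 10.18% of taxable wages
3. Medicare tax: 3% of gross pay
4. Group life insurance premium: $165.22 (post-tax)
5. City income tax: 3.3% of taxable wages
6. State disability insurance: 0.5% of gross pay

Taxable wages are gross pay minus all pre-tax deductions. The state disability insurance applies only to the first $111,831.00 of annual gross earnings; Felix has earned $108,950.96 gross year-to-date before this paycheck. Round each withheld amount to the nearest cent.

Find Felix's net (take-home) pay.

403(b) contribution: $4,269.27 × 0.055 = $234.81
Taxable wages = $4,269.27 − $234.81 = $4,034.46
City income tax: $4,034.46 × 0.033 = $133.14
Federal income tax: $4,034.46 × 0.1018 = $410.71
State disability insurance: only $111,831.00 − $108,950.96 = $2,880.04 of this check is subject → $2,880.04 × 0.005 = $14.40
Medicare tax: $4,269.27 × 0.03 = $128.08
Group life insurance premium: $165.22
Total deductions = $234.81 + $133.14 + $410.71 + $14.40 + $128.08 + $165.22 = $1,086.36
Net pay = $4,269.27 − $1,086.36 = $3,182.91

$3,182.91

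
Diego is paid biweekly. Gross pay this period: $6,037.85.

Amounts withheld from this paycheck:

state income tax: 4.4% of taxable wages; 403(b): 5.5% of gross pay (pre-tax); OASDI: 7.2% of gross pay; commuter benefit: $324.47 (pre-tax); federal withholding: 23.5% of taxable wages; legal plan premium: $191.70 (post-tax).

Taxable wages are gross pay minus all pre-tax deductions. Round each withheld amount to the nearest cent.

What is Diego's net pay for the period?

$3,253.48

Commuter benefit: $324.47
403(b): $6,037.85 × 0.055 = $332.08
Pre-tax total = $324.47 + $332.08 = $656.55
Taxable wages = $6,037.85 − $656.55 = $5,381.30
Federal withholding: $5,381.30 × 0.235 = $1,264.61
State income tax: $5,381.30 × 0.044 = $236.78
OASDI: $6,037.85 × 0.072 = $434.73
Legal plan premium: $191.70
Total deductions = $324.47 + $332.08 + $1,264.61 + $236.78 + $434.73 + $191.70 = $2,784.37
Net pay = $6,037.85 − $2,784.37 = $3,253.48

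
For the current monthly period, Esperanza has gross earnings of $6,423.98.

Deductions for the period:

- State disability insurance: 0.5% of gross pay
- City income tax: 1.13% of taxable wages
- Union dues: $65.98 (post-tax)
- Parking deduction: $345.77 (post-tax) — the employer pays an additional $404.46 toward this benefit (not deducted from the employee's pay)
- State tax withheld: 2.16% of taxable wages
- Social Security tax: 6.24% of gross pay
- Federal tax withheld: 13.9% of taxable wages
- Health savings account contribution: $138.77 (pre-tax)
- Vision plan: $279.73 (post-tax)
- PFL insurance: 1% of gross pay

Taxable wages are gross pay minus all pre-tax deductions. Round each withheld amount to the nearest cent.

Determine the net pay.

Health savings account contribution: $138.77
Taxable wages = $6,423.98 − $138.77 = $6,285.21
City income tax: $6,285.21 × 0.0113 = $71.02
Federal tax withheld: $6,285.21 × 0.139 = $873.64
State tax withheld: $6,285.21 × 0.0216 = $135.76
PFL insurance: $6,423.98 × 0.01 = $64.24
State disability insurance: $6,423.98 × 0.005 = $32.12
Social Security tax: $6,423.98 × 0.0624 = $400.86
Parking deduction: $345.77
Union dues: $65.98
Vision plan: $279.73
(Employer's $404.46 toward parking deduction is not withheld from the employee.)
Total deductions = $138.77 + $71.02 + $873.64 + $135.76 + $64.24 + $32.12 + $400.86 + $345.77 + $65.98 + $279.73 = $2,407.89
Net pay = $6,423.98 − $2,407.89 = $4,016.09

$4,016.09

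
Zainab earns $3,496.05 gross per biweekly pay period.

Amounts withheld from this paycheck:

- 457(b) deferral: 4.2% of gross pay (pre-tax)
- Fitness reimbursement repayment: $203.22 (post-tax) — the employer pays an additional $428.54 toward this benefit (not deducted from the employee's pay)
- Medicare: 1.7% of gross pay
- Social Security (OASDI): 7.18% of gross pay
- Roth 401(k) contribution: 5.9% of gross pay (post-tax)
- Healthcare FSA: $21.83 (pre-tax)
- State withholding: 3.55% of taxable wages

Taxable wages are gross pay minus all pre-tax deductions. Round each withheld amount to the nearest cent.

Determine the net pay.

Healthcare FSA: $21.83
457(b) deferral: $3,496.05 × 0.042 = $146.83
Pre-tax total = $21.83 + $146.83 = $168.66
Taxable wages = $3,496.05 − $168.66 = $3,327.39
State withholding: $3,327.39 × 0.0355 = $118.12
Medicare: $3,496.05 × 0.017 = $59.43
Social Security (OASDI): $3,496.05 × 0.0718 = $251.02
Roth 401(k) contribution: $3,496.05 × 0.059 = $206.27
Fitness reimbursement repayment: $203.22
(Employer's $428.54 toward fitness reimbursement repayment is not withheld from the employee.)
Total deductions = $21.83 + $146.83 + $118.12 + $59.43 + $251.02 + $206.27 + $203.22 = $1,006.72
Net pay = $3,496.05 − $1,006.72 = $2,489.33

$2,489.33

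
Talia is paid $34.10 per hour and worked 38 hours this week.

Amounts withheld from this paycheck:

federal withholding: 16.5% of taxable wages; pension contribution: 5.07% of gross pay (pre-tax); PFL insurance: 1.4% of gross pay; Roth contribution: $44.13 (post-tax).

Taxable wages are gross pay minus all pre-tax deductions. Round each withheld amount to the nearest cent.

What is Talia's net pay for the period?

$964.86

Gross pay: 38 × $34.10 = $1,295.80
Pension contribution: $1,295.80 × 0.0507 = $65.70
Taxable wages = $1,295.80 − $65.70 = $1,230.10
Federal withholding: $1,230.10 × 0.165 = $202.97
PFL insurance: $1,295.80 × 0.014 = $18.14
Roth contribution: $44.13
Total deductions = $65.70 + $202.97 + $18.14 + $44.13 = $330.94
Net pay = $1,295.80 − $330.94 = $964.86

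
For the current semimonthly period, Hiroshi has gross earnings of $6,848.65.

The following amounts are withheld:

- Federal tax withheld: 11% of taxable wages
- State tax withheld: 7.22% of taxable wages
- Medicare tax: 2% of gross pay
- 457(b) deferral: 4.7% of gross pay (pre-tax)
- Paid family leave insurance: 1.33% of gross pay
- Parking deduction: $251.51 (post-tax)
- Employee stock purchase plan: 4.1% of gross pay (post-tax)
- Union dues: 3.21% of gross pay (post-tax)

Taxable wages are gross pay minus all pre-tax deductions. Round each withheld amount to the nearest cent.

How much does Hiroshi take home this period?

457(b) deferral: $6,848.65 × 0.047 = $321.89
Taxable wages = $6,848.65 − $321.89 = $6,526.76
Federal tax withheld: $6,526.76 × 0.11 = $717.94
State tax withheld: $6,526.76 × 0.0722 = $471.23
Medicare tax: $6,848.65 × 0.02 = $136.97
Paid family leave insurance: $6,848.65 × 0.0133 = $91.09
Union dues: $6,848.65 × 0.0321 = $219.84
Employee stock purchase plan: $6,848.65 × 0.041 = $280.79
Parking deduction: $251.51
Total deductions = $321.89 + $717.94 + $471.23 + $136.97 + $91.09 + $219.84 + $280.79 + $251.51 = $2,491.26
Net pay = $6,848.65 − $2,491.26 = $4,357.39

$4,357.39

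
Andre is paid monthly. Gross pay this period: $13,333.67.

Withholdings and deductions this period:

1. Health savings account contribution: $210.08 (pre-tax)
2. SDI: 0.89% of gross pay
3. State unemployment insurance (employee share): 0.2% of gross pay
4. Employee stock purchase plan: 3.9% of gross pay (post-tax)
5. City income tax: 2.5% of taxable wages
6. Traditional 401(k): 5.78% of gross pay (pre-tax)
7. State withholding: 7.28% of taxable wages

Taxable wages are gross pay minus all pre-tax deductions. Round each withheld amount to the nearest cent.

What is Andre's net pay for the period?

Traditional 401(k): $13,333.67 × 0.0578 = $770.69
Health savings account contribution: $210.08
Pre-tax total = $770.69 + $210.08 = $980.77
Taxable wages = $13,333.67 − $980.77 = $12,352.90
State withholding: $12,352.90 × 0.0728 = $899.29
City income tax: $12,352.90 × 0.025 = $308.82
State unemployment insurance (employee share): $13,333.67 × 0.002 = $26.67
SDI: $13,333.67 × 0.0089 = $118.67
Employee stock purchase plan: $13,333.67 × 0.039 = $520.01
Total deductions = $770.69 + $210.08 + $899.29 + $308.82 + $26.67 + $118.67 + $520.01 = $2,854.23
Net pay = $13,333.67 − $2,854.23 = $10,479.44

$10,479.44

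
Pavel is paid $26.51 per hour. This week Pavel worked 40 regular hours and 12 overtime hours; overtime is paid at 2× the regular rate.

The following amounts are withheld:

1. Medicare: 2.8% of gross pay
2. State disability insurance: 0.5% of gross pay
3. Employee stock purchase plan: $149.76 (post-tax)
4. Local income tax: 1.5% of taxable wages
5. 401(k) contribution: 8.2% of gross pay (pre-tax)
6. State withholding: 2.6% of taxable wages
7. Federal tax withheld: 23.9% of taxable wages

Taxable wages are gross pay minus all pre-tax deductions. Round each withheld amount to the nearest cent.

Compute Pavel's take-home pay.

$915.66

Regular pay: 40 × $26.51 = $1,060.40
Overtime pay: 12 × $26.51 × 2 = $636.24
Gross pay = $1,060.40 + $636.24 = $1,696.64
401(k) contribution: $1,696.64 × 0.082 = $139.12
Taxable wages = $1,696.64 − $139.12 = $1,557.52
State withholding: $1,557.52 × 0.026 = $40.50
Local income tax: $1,557.52 × 0.015 = $23.36
Federal tax withheld: $1,557.52 × 0.239 = $372.25
Medicare: $1,696.64 × 0.028 = $47.51
State disability insurance: $1,696.64 × 0.005 = $8.48
Employee stock purchase plan: $149.76
Total deductions = $139.12 + $40.50 + $23.36 + $372.25 + $47.51 + $8.48 + $149.76 = $780.98
Net pay = $1,696.64 − $780.98 = $915.66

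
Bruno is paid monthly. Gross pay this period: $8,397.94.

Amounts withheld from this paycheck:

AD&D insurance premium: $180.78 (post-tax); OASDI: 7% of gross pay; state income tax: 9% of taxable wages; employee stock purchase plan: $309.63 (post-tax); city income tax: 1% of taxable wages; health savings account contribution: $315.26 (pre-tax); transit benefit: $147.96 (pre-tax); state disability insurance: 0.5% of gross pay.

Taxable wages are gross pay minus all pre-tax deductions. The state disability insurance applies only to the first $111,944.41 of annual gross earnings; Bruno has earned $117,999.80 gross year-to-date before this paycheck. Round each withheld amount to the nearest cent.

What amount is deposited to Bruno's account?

$6,062.98

Health savings account contribution: $315.26
Transit benefit: $147.96
Pre-tax total = $315.26 + $147.96 = $463.22
Taxable wages = $8,397.94 − $463.22 = $7,934.72
State income tax: $7,934.72 × 0.09 = $714.12
City income tax: $7,934.72 × 0.01 = $79.35
State disability insurance: annual cap $111,944.41 already reached (YTD $117,999.80), so $0.00
OASDI: $8,397.94 × 0.07 = $587.86
Employee stock purchase plan: $309.63
AD&D insurance premium: $180.78
Total deductions = $315.26 + $147.96 + $714.12 + $79.35 + $0.00 + $587.86 + $309.63 + $180.78 = $2,334.96
Net pay = $8,397.94 − $2,334.96 = $6,062.98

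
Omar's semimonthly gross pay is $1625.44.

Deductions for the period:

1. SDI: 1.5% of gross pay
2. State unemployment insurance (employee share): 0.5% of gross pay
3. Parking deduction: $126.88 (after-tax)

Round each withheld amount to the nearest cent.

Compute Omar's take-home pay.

$1466.05

State unemployment insurance (employee share): $1625.44 × 0.005 = $8.13
SDI: $1625.44 × 0.015 = $24.38
Parking deduction: $126.88
Total deductions = $8.13 + $24.38 + $126.88 = $159.39
Net pay = $1625.44 − $159.39 = $1466.05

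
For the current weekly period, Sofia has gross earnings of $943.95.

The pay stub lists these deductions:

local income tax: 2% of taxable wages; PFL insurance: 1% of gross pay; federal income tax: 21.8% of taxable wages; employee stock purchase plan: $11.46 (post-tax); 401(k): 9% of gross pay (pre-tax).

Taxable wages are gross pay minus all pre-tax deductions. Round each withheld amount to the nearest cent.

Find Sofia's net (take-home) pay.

$633.65

401(k): $943.95 × 0.09 = $84.96
Taxable wages = $943.95 − $84.96 = $858.99
Federal income tax: $858.99 × 0.218 = $187.26
Local income tax: $858.99 × 0.02 = $17.18
PFL insurance: $943.95 × 0.01 = $9.44
Employee stock purchase plan: $11.46
Total deductions = $84.96 + $187.26 + $17.18 + $9.44 + $11.46 = $310.30
Net pay = $943.95 − $310.30 = $633.65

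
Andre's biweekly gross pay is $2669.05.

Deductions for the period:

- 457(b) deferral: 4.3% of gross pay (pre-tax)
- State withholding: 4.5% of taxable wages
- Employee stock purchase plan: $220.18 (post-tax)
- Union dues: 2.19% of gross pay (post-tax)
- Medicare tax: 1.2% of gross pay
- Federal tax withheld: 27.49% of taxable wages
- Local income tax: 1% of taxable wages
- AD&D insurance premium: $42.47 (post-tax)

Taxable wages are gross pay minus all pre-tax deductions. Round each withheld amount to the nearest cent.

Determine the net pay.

457(b) deferral: $2669.05 × 0.043 = $114.77
Taxable wages = $2669.05 − $114.77 = $2554.28
Federal tax withheld: $2554.28 × 0.2749 = $702.17
Local income tax: $2554.28 × 0.01 = $25.54
State withholding: $2554.28 × 0.045 = $114.94
Medicare tax: $2669.05 × 0.012 = $32.03
Employee stock purchase plan: $220.18
Union dues: $2669.05 × 0.0219 = $58.45
AD&D insurance premium: $42.47
Total deductions = $114.77 + $702.17 + $25.54 + $114.94 + $32.03 + $220.18 + $58.45 + $42.47 = $1310.55
Net pay = $2669.05 − $1310.55 = $1358.50

$1358.50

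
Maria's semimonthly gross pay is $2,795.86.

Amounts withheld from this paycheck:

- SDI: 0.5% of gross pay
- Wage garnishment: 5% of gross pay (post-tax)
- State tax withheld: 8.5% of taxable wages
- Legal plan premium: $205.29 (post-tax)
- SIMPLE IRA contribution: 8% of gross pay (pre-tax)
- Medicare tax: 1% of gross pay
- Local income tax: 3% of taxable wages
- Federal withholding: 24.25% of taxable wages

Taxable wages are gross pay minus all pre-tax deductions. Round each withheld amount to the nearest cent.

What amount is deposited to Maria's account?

SIMPLE IRA contribution: $2,795.86 × 0.08 = $223.67
Taxable wages = $2,795.86 − $223.67 = $2,572.19
Local income tax: $2,572.19 × 0.03 = $77.17
Federal withholding: $2,572.19 × 0.2425 = $623.76
State tax withheld: $2,572.19 × 0.085 = $218.64
SDI: $2,795.86 × 0.005 = $13.98
Medicare tax: $2,795.86 × 0.01 = $27.96
Legal plan premium: $205.29
Wage garnishment: $2,795.86 × 0.05 = $139.79
Total deductions = $223.67 + $77.17 + $623.76 + $218.64 + $13.98 + $27.96 + $205.29 + $139.79 = $1,530.26
Net pay = $2,795.86 − $1,530.26 = $1,265.60

$1,265.60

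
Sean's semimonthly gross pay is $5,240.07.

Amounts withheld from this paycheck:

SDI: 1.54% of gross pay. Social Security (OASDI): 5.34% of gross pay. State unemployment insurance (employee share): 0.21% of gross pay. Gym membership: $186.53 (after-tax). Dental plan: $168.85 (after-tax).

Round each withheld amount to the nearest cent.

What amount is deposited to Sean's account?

$4,513.17

State unemployment insurance (employee share): $5,240.07 × 0.0021 = $11.00
Social Security (OASDI): $5,240.07 × 0.0534 = $279.82
SDI: $5,240.07 × 0.0154 = $80.70
Gym membership: $186.53
Dental plan: $168.85
Total deductions = $11.00 + $279.82 + $80.70 + $186.53 + $168.85 = $726.90
Net pay = $5,240.07 − $726.90 = $4,513.17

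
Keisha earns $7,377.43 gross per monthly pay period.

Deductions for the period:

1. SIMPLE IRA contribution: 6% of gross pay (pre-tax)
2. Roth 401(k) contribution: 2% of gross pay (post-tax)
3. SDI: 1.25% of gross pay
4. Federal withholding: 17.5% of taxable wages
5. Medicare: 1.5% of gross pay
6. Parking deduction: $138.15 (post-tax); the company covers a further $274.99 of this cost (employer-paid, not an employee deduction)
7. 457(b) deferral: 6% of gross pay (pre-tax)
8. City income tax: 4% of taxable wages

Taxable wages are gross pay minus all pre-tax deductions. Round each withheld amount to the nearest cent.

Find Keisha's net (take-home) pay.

SIMPLE IRA contribution: $7,377.43 × 0.06 = $442.65
457(b) deferral: $7,377.43 × 0.06 = $442.65
Pre-tax total = $442.65 + $442.65 = $885.30
Taxable wages = $7,377.43 − $885.30 = $6,492.13
City income tax: $6,492.13 × 0.04 = $259.69
Federal withholding: $6,492.13 × 0.175 = $1,136.12
SDI: $7,377.43 × 0.0125 = $92.22
Medicare: $7,377.43 × 0.015 = $110.66
Roth 401(k) contribution: $7,377.43 × 0.02 = $147.55
Parking deduction: $138.15
(Employer's $274.99 toward parking deduction is not withheld from the employee.)
Total deductions = $442.65 + $442.65 + $259.69 + $1,136.12 + $92.22 + $110.66 + $147.55 + $138.15 = $2,769.69
Net pay = $7,377.43 − $2,769.69 = $4,607.74

$4,607.74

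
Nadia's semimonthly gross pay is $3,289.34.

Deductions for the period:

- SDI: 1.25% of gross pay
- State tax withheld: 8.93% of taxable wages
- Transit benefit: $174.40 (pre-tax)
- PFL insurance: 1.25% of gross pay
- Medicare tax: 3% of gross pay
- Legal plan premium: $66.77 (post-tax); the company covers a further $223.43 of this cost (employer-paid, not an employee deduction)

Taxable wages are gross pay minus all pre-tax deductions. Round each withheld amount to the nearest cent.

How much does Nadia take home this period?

Transit benefit: $174.40
Taxable wages = $3,289.34 − $174.40 = $3,114.94
State tax withheld: $3,114.94 × 0.0893 = $278.16
PFL insurance: $3,289.34 × 0.0125 = $41.12
Medicare tax: $3,289.34 × 0.03 = $98.68
SDI: $3,289.34 × 0.0125 = $41.12
Legal plan premium: $66.77
(Employer's $223.43 toward legal plan premium is not withheld from the employee.)
Total deductions = $174.40 + $278.16 + $41.12 + $98.68 + $41.12 + $66.77 = $700.25
Net pay = $3,289.34 − $700.25 = $2,589.09

$2,589.09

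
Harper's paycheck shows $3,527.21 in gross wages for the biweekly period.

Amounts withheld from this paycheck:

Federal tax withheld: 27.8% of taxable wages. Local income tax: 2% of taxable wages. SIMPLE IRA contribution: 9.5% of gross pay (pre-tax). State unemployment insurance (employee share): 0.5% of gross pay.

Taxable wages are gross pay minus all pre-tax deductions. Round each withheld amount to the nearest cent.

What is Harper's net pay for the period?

$2,223.24

SIMPLE IRA contribution: $3,527.21 × 0.095 = $335.08
Taxable wages = $3,527.21 − $335.08 = $3,192.13
Federal tax withheld: $3,192.13 × 0.278 = $887.41
Local income tax: $3,192.13 × 0.02 = $63.84
State unemployment insurance (employee share): $3,527.21 × 0.005 = $17.64
Total deductions = $335.08 + $887.41 + $63.84 + $17.64 = $1,303.97
Net pay = $3,527.21 − $1,303.97 = $2,223.24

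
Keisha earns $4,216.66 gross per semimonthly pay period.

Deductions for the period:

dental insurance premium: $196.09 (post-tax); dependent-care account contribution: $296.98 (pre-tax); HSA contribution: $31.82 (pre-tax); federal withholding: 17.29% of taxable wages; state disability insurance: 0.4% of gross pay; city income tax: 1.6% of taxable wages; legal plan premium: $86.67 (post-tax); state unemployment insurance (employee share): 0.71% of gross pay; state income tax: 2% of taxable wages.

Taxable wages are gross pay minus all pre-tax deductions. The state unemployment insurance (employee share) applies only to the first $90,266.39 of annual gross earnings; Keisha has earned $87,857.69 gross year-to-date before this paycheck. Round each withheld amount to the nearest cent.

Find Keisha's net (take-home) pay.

$2,758.95

Dependent-care account contribution: $296.98
HSA contribution: $31.82
Pre-tax total = $296.98 + $31.82 = $328.80
Taxable wages = $4,216.66 − $328.80 = $3,887.86
City income tax: $3,887.86 × 0.016 = $62.21
Federal withholding: $3,887.86 × 0.1729 = $672.21
State income tax: $3,887.86 × 0.02 = $77.76
State unemployment insurance (employee share): only $90,266.39 − $87,857.69 = $2,408.70 of this check is subject → $2,408.70 × 0.0071 = $17.10
State disability insurance: $4,216.66 × 0.004 = $16.87
Legal plan premium: $86.67
Dental insurance premium: $196.09
Total deductions = $296.98 + $31.82 + $62.21 + $672.21 + $77.76 + $17.10 + $16.87 + $86.67 + $196.09 = $1,457.71
Net pay = $4,216.66 − $1,457.71 = $2,758.95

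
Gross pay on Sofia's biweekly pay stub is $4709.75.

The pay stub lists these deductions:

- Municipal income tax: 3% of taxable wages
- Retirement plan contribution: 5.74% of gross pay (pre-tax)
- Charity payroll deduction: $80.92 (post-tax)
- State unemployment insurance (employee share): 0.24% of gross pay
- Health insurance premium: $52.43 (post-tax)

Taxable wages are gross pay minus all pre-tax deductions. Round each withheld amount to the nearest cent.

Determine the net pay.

$4161.58

Retirement plan contribution: $4709.75 × 0.0574 = $270.34
Taxable wages = $4709.75 − $270.34 = $4439.41
Municipal income tax: $4439.41 × 0.03 = $133.18
State unemployment insurance (employee share): $4709.75 × 0.0024 = $11.30
Health insurance premium: $52.43
Charity payroll deduction: $80.92
Total deductions = $270.34 + $133.18 + $11.30 + $52.43 + $80.92 = $548.17
Net pay = $4709.75 − $548.17 = $4161.58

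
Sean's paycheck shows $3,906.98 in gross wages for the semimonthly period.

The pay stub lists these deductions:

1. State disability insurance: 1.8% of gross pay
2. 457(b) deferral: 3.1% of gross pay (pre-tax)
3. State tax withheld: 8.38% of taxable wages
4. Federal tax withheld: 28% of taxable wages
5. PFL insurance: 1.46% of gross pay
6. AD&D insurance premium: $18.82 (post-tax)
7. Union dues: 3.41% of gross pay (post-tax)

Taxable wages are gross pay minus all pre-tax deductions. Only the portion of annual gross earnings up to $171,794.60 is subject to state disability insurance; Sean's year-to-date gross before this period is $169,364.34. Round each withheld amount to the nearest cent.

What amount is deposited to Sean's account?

$2,155.73

457(b) deferral: $3,906.98 × 0.031 = $121.12
Taxable wages = $3,906.98 − $121.12 = $3,785.86
Federal tax withheld: $3,785.86 × 0.28 = $1,060.04
State tax withheld: $3,785.86 × 0.0838 = $317.26
PFL insurance: $3,906.98 × 0.0146 = $57.04
State disability insurance: only $171,794.60 − $169,364.34 = $2,430.26 of this check is subject → $2,430.26 × 0.018 = $43.74
AD&D insurance premium: $18.82
Union dues: $3,906.98 × 0.0341 = $133.23
Total deductions = $121.12 + $1,060.04 + $317.26 + $57.04 + $43.74 + $18.82 + $133.23 = $1,751.25
Net pay = $3,906.98 − $1,751.25 = $2,155.73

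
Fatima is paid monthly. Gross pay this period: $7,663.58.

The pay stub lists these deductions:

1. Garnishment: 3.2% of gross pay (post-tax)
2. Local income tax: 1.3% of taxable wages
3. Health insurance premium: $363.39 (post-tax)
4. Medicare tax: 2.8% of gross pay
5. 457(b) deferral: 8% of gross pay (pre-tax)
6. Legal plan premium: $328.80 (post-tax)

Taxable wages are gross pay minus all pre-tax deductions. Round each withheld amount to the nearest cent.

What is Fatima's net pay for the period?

457(b) deferral: $7,663.58 × 0.08 = $613.09
Taxable wages = $7,663.58 − $613.09 = $7,050.49
Local income tax: $7,050.49 × 0.013 = $91.66
Medicare tax: $7,663.58 × 0.028 = $214.58
Legal plan premium: $328.80
Health insurance premium: $363.39
Garnishment: $7,663.58 × 0.032 = $245.23
Total deductions = $613.09 + $91.66 + $214.58 + $328.80 + $363.39 + $245.23 = $1,856.75
Net pay = $7,663.58 − $1,856.75 = $5,806.83

$5,806.83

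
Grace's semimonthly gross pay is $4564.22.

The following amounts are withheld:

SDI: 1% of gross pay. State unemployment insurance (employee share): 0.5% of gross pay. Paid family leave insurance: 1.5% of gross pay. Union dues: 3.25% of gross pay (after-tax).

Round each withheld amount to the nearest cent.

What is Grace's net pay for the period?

$4278.96

SDI: $4564.22 × 0.01 = $45.64
State unemployment insurance (employee share): $4564.22 × 0.005 = $22.82
Paid family leave insurance: $4564.22 × 0.015 = $68.46
Union dues: $4564.22 × 0.0325 = $148.34
Total deductions = $45.64 + $22.82 + $68.46 + $148.34 = $285.26
Net pay = $4564.22 − $285.26 = $4278.96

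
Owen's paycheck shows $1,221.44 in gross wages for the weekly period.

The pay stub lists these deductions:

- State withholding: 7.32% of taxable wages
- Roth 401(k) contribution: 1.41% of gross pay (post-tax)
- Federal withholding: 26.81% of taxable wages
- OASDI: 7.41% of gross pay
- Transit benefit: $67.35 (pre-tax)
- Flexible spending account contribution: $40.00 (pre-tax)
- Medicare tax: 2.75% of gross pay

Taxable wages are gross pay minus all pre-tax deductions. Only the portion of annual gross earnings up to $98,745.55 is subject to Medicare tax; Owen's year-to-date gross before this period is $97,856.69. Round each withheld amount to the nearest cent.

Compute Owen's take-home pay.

$601.68

Transit benefit: $67.35
Flexible spending account contribution: $40.00
Pre-tax total = $67.35 + $40.00 = $107.35
Taxable wages = $1,221.44 − $107.35 = $1,114.09
Federal withholding: $1,114.09 × 0.2681 = $298.69
State withholding: $1,114.09 × 0.0732 = $81.55
Medicare tax: only $98,745.55 − $97,856.69 = $888.86 of this check is subject → $888.86 × 0.0275 = $24.44
OASDI: $1,221.44 × 0.0741 = $90.51
Roth 401(k) contribution: $1,221.44 × 0.0141 = $17.22
Total deductions = $67.35 + $40.00 + $298.69 + $81.55 + $24.44 + $90.51 + $17.22 = $619.76
Net pay = $1,221.44 − $619.76 = $601.68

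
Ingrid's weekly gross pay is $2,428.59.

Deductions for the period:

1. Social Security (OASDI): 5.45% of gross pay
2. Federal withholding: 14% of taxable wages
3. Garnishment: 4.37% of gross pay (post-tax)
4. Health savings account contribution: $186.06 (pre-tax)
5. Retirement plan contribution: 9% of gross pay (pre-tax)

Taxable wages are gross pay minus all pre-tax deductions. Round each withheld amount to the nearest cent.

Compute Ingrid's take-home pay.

$1,502.12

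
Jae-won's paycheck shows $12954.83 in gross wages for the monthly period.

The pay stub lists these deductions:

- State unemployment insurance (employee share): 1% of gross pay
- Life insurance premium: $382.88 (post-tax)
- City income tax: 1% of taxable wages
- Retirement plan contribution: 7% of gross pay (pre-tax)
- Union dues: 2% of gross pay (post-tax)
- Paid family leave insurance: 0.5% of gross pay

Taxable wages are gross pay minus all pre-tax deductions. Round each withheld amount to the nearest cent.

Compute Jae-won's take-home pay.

$11091.21

Retirement plan contribution: $12954.83 × 0.07 = $906.84
Taxable wages = $12954.83 − $906.84 = $12047.99
City income tax: $12047.99 × 0.01 = $120.48
State unemployment insurance (employee share): $12954.83 × 0.01 = $129.55
Paid family leave insurance: $12954.83 × 0.005 = $64.77
Life insurance premium: $382.88
Union dues: $12954.83 × 0.02 = $259.10
Total deductions = $906.84 + $120.48 + $129.55 + $64.77 + $382.88 + $259.10 = $1863.62
Net pay = $12954.83 − $1863.62 = $11091.21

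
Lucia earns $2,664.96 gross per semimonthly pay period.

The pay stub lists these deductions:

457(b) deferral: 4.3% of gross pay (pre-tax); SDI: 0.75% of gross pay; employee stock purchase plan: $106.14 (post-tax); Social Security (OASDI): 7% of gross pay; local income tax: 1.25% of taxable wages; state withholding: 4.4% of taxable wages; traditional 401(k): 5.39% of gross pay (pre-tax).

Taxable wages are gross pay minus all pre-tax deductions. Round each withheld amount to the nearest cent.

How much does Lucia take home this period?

$1,958.07

457(b) deferral: $2,664.96 × 0.043 = $114.59
Traditional 401(k): $2,664.96 × 0.0539 = $143.64
Pre-tax total = $114.59 + $143.64 = $258.23
Taxable wages = $2,664.96 − $258.23 = $2,406.73
State withholding: $2,406.73 × 0.044 = $105.90
Local income tax: $2,406.73 × 0.0125 = $30.08
SDI: $2,664.96 × 0.0075 = $19.99
Social Security (OASDI): $2,664.96 × 0.07 = $186.55
Employee stock purchase plan: $106.14
Total deductions = $114.59 + $143.64 + $105.90 + $30.08 + $19.99 + $186.55 + $106.14 = $706.89
Net pay = $2,664.96 − $706.89 = $1,958.07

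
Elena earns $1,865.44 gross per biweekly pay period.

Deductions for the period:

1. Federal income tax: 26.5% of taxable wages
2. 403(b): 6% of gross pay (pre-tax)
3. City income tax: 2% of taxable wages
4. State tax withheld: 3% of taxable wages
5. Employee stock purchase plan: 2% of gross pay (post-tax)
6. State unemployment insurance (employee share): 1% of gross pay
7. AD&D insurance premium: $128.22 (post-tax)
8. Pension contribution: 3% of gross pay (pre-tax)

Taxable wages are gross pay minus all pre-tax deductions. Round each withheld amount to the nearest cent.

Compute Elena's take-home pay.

Pension contribution: $1,865.44 × 0.03 = $55.96
403(b): $1,865.44 × 0.06 = $111.93
Pre-tax total = $55.96 + $111.93 = $167.89
Taxable wages = $1,865.44 − $167.89 = $1,697.55
State tax withheld: $1,697.55 × 0.03 = $50.93
City income tax: $1,697.55 × 0.02 = $33.95
Federal income tax: $1,697.55 × 0.265 = $449.85
State unemployment insurance (employee share): $1,865.44 × 0.01 = $18.65
AD&D insurance premium: $128.22
Employee stock purchase plan: $1,865.44 × 0.02 = $37.31
Total deductions = $55.96 + $111.93 + $50.93 + $33.95 + $449.85 + $18.65 + $128.22 + $37.31 = $886.80
Net pay = $1,865.44 − $886.80 = $978.64

$978.64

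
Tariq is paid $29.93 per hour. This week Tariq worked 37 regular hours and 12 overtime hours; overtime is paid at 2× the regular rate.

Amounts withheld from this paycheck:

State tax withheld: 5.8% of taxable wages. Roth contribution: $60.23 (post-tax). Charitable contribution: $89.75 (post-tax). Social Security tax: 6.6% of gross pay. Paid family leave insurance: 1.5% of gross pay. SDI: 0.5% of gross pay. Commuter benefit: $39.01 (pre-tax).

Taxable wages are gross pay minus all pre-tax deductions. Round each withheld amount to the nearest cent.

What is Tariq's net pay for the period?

Regular pay: 37 × $29.93 = $1107.41
Overtime pay: 12 × $29.93 × 2 = $718.32
Gross pay = $1107.41 + $718.32 = $1825.73
Commuter benefit: $39.01
Taxable wages = $1825.73 − $39.01 = $1786.72
State tax withheld: $1786.72 × 0.058 = $103.63
Paid family leave insurance: $1825.73 × 0.015 = $27.39
SDI: $1825.73 × 0.005 = $9.13
Social Security tax: $1825.73 × 0.066 = $120.50
Charitable contribution: $89.75
Roth contribution: $60.23
Total deductions = $39.01 + $103.63 + $27.39 + $9.13 + $120.50 + $89.75 + $60.23 = $449.64
Net pay = $1825.73 − $449.64 = $1376.09

$1376.09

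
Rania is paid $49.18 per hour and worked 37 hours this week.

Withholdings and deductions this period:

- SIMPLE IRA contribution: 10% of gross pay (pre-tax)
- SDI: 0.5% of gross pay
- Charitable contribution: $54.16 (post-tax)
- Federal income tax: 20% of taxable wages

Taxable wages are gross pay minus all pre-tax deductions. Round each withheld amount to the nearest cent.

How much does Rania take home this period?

Gross pay: 37 × $49.18 = $1819.66
SIMPLE IRA contribution: $1819.66 × 0.1 = $181.97
Taxable wages = $1819.66 − $181.97 = $1637.69
Federal income tax: $1637.69 × 0.2 = $327.54
SDI: $1819.66 × 0.005 = $9.10
Charitable contribution: $54.16
Total deductions = $181.97 + $327.54 + $9.10 + $54.16 = $572.77
Net pay = $1819.66 − $572.77 = $1246.89

$1246.89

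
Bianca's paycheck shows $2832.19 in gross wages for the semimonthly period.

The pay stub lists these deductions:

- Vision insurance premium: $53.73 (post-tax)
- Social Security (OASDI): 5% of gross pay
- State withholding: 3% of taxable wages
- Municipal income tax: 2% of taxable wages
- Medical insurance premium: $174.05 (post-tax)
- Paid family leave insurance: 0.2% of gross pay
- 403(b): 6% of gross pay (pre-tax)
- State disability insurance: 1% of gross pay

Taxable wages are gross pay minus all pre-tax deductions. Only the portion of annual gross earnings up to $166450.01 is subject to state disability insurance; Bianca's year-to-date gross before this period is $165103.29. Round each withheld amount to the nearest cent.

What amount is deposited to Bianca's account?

$2140.62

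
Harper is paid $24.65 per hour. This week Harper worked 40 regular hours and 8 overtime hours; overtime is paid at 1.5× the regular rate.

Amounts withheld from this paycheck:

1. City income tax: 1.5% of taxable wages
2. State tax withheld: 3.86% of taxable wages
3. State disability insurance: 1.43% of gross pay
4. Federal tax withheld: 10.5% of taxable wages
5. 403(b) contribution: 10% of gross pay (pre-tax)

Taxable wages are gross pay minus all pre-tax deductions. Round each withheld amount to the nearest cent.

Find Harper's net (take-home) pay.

$952.33

Regular pay: 40 × $24.65 = $986.00
Overtime pay: 8 × $24.65 × 1.5 = $295.80
Gross pay = $986.00 + $295.80 = $1,281.80
403(b) contribution: $1,281.80 × 0.1 = $128.18
Taxable wages = $1,281.80 − $128.18 = $1,153.62
State tax withheld: $1,153.62 × 0.0386 = $44.53
Federal tax withheld: $1,153.62 × 0.105 = $121.13
City income tax: $1,153.62 × 0.015 = $17.30
State disability insurance: $1,281.80 × 0.0143 = $18.33
Total deductions = $128.18 + $44.53 + $121.13 + $17.30 + $18.33 = $329.47
Net pay = $1,281.80 − $329.47 = $952.33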